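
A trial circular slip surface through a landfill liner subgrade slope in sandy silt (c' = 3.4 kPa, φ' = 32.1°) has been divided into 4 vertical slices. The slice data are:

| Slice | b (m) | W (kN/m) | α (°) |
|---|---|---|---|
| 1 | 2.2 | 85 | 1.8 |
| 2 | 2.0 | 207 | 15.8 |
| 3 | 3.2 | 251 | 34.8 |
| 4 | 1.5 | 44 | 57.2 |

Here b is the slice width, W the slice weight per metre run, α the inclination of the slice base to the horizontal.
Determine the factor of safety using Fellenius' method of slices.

Ordinary method of slices: FS = Σ[c'·Δl_i + (W_i cosα_i)·tanφ'] / Σ W_i sinα_i, with Δl_i = b_i / cosα_i.
Slice 1: Δl = 2.2/cos1.8° = 2.201 m; N'_1 = 85·cos1.8° = 85.0; c'Δl = 7.48; W sinα = 2.7
Slice 2: Δl = 2.0/cos15.8° = 2.079 m; N'_2 = 207·cos15.8° = 199.2; c'Δl = 7.07; W sinα = 56.4
Slice 3: Δl = 3.2/cos34.8° = 3.897 m; N'_3 = 251·cos34.8° = 206.1; c'Δl = 13.25; W sinα = 143.2
Slice 4: Δl = 1.5/cos57.2° = 2.769 m; N'_4 = 44·cos57.2° = 23.8; c'Δl = 9.41; W sinα = 37.0
Σc'Δl = 37.2 kN/m; ΣN' = 514.1 kN/m; ΣW sinα = 239.3 kN/m
Resisting = 37.2 + 514.1·tan32.1° = 37.2 + 322.5 = 359.7 kN/m
FS = 359.7 / 239.3 = 1.503

FS = 1.50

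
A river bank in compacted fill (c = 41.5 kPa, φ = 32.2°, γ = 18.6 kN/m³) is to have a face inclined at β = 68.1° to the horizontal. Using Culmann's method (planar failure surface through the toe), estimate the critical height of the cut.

Culmann's analysis gives the critical failure plane at α_cr = (β + φ)/2 = (68.1 + 32.2)/2 = 50.1°, and the critical height
H_c = (4c/γ) · sinβ cosφ / [1 − cos(β − φ)]
    = (4·41.5/18.6) · sin68.1°·cos32.2° / [1 − cos(35.9°)]
    = 8.925 · 0.9278·0.8462 / [1 − 0.8100]
    = 8.925 · 0.7851 / 0.1900
    = 36.89 m

H_c = 36.89 m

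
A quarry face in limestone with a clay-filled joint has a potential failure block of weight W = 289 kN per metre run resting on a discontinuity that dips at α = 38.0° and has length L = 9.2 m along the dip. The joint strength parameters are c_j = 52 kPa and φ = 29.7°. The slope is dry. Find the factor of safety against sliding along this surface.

Resolving the block weight along and normal to the plane and applying the Mohr–Coulomb strength on the joint:
N' = W cosα = 289·cos38.0° = 227.7 kN/m
Driving force T = W sinα = 289·sin38.0° = 177.9 kN/m
Resisting force R = c_j·L + N'·tanφ = 52·9.2 + 227.7·tan29.7° = 478.4 + 129.9 = 608.3 kN/m
FS = R / T = 608.3 / 177.9 = 3.419

FS = 3.42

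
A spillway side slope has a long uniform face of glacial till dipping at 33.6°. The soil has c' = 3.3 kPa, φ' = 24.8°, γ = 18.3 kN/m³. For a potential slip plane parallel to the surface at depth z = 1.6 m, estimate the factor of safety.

For an infinite slope with a slip plane parallel to the surface (no pore pressure): FS = [c' + γz cos²β tanφ'] / [γz sinβ cosβ].
γz = 18.3·1.6 = 29.28 kN/m²
Numerator = 3.3 + 29.28·cos²33.6°·tan24.8° = 3.3 + 29.28·0.6938·0.4621 = 12.686 kPa
Denominator = 29.28·sin33.6°·cos33.6° = 29.28·0.5534·0.8329 = 13.496 kPa
FS = 12.686 / 13.496 = 0.940

FS = 0.94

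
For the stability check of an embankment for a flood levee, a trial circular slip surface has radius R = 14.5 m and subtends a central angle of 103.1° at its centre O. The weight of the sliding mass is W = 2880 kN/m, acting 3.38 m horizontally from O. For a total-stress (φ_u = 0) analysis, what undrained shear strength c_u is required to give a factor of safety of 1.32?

FS = c_u·L_a·R / (W·d), so c_u = FS·W·d / (L_a·R).
Arc length L_a = R·θ = 14.5·(103.1°·π/180) = 14.5·1.7994 = 26.09 m
c_u = 1.32·2880·3.38 / (26.09·14.5) = 12849.4 / 378.33 = 33.96 kPa

c_u = 34.0 kPa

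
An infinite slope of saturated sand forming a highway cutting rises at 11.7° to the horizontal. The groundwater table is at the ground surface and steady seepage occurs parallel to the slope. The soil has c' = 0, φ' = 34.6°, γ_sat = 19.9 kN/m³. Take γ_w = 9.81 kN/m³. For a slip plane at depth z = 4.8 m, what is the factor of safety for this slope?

FS = 1.69

With seepage parallel to the slope and the water table at the surface, the effective normal stress on the slip plane uses the buoyant unit weight γ' = γ_sat − γ_w while the driving shear stress uses γ_sat:
FS = [c' + γ' z cos²β tanφ'] / [γ_sat z sinβ cosβ]
(For c' = 0 this reduces to FS = (γ'/γ_sat)·tanφ'/tanβ.)
γ' = 19.9 − 9.81 = 10.09 kN/m³
Numerator = 0.0 + 10.09·4.8·cos²11.7°·tan34.6° = 0.0 + 10.09·4.8·0.9589·0.6899 = 32.037 kPa
Denominator = 19.9·4.8·sin11.7°·cos11.7° = 19.9·4.8·0.2028·0.9792 = 18.968 kPa
FS = 32.037 / 18.968 = 1.689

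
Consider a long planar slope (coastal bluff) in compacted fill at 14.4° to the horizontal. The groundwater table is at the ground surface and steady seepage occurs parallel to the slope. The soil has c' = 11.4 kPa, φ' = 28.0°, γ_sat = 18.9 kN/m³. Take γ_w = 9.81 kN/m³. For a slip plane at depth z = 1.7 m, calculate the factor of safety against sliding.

FS = 2.47

With seepage parallel to the slope and the water table at the surface, the effective normal stress on the slip plane uses the buoyant unit weight γ' = γ_sat − γ_w while the driving shear stress uses γ_sat:
FS = [c' + γ' z cos²β tanφ'] / [γ_sat z sinβ cosβ]
γ' = 18.9 − 9.81 = 9.09 kN/m³
Numerator = 11.4 + 9.09·1.7·cos²14.4°·tan28.0° = 11.4 + 9.09·1.7·0.9382·0.5317 = 19.108 kPa
Denominator = 18.9·1.7·sin14.4°·cos14.4° = 18.9·1.7·0.2487·0.9686 = 7.739 kPa
FS = 19.108 / 7.739 = 2.469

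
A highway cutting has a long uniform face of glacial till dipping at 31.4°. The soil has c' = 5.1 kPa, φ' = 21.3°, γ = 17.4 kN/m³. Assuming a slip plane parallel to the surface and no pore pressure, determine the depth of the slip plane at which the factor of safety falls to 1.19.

z = 1.20 m

Setting FS = 1.19 in FS = [c' + γz cos²β tanφ'] / [γz sinβ cosβ] and solving for z:
z = c' / [γ cosβ (FS·sinβ − cosβ·tanφ')]
  = 5.1 / [17.4·cos31.4°·(1.19·sin31.4° − cos31.4°·tan21.3°)]
  = 5.1 / [17.4·0.8536·(1.19·0.5210 − 0.8536·0.3899)]
  = 5.1 / 4.2657 = 1.196 m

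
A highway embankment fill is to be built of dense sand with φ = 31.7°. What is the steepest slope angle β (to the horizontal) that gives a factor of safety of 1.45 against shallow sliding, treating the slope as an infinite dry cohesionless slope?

β = 23.1°

For an infinite dry cohesionless slope FS = tanφ/tanβ, so tanβ = tanφ / FS.
tanβ = tan31.7° / 1.45 = 0.6176 / 1.45 = 0.4259
β = arctan(0.4259) = 23.07°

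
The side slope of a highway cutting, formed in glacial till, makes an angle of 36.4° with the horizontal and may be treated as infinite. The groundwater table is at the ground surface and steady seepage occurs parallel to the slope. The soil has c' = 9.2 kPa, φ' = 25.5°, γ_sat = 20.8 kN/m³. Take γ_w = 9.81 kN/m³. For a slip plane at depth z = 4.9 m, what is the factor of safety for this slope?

With seepage parallel to the slope and the water table at the surface, the effective normal stress on the slip plane uses the buoyant unit weight γ' = γ_sat − γ_w while the driving shear stress uses γ_sat:
FS = [c' + γ' z cos²β tanφ'] / [γ_sat z sinβ cosβ]
γ' = 20.8 − 9.81 = 10.99 kN/m³
Numerator = 9.2 + 10.99·4.9·cos²36.4°·tan25.5° = 9.2 + 10.99·4.9·0.6479·0.4770 = 25.841 kPa
Denominator = 20.8·4.9·sin36.4°·cos36.4° = 20.8·4.9·0.5934·0.8049 = 48.681 kPa
FS = 25.841 / 48.681 = 0.531

FS = 0.53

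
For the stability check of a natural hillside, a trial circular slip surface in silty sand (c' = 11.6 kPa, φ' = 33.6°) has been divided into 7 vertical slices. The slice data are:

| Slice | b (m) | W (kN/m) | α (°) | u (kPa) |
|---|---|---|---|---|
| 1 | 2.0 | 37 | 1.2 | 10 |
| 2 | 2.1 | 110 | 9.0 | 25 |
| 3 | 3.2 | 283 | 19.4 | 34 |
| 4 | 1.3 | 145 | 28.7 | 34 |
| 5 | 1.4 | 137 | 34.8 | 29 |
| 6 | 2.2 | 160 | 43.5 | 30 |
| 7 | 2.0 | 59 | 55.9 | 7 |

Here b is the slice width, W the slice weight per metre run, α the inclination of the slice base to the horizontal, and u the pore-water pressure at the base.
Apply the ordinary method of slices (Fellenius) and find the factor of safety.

FS = 1.11

Ordinary method of slices: FS = Σ[c'·Δl_i + (W_i cosα_i − u_i·Δl_i)·tanφ'] / Σ W_i sinα_i, with Δl_i = b_i / cosα_i.
Slice 1: Δl = 2.0/cos1.2° = 2.000 m; N'_1 = 37·cos1.2° − 10·2.000 = 17.0; c'Δl = 23.21; W sinα = 0.8
Slice 2: Δl = 2.1/cos9.0° = 2.126 m; N'_2 = 110·cos9.0° − 25·2.126 = 55.5; c'Δl = 24.66; W sinα = 17.2
Slice 3: Δl = 3.2/cos19.4° = 3.393 m; N'_3 = 283·cos19.4° − 34·3.393 = 151.6; c'Δl = 39.35; W sinα = 94.0
Slice 4: Δl = 1.3/cos28.7° = 1.482 m; N'_4 = 145·cos28.7° − 34·1.482 = 76.8; c'Δl = 17.19; W sinα = 69.6
Slice 5: Δl = 1.4/cos34.8° = 1.705 m; N'_5 = 137·cos34.8° − 29·1.705 = 63.1; c'Δl = 19.78; W sinα = 78.2
Slice 6: Δl = 2.2/cos43.5° = 3.033 m; N'_6 = 160·cos43.5° − 30·3.033 = 25.1; c'Δl = 35.18; W sinα = 110.1
Slice 7: Δl = 2.0/cos55.9° = 3.567 m; N'_7 = 59·cos55.9° − 7·3.567 = 8.1; c'Δl = 41.38; W sinα = 48.9
Σc'Δl = 200.8 kN/m; ΣN' = 397.1 kN/m; ΣW sinα = 418.8 kN/m
Resisting = 200.8 + 397.1·tan33.6° = 200.8 + 263.8 = 464.6 kN/m
FS = 464.6 / 418.8 = 1.109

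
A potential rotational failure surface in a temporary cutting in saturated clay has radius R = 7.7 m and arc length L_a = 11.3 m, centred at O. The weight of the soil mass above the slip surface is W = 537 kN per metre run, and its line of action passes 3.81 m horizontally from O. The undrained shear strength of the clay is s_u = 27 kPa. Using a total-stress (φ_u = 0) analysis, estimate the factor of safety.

Taking moments about the centre O, the resisting moment is provided by the undrained shear strength acting along the arc:
M_R = s_u·L_a·R = 27·11.30·7.7 = 2349.3 kN·m/m
M_D = W·d = 537·3.81 = 2046.0 kN·m/m
FS = M_R / M_D = 2349.3 / 2046.0 = 1.148

FS = 1.15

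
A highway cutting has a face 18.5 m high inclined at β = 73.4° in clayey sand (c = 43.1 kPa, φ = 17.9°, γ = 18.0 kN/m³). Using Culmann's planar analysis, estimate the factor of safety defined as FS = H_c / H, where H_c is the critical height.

FS = 1.09

H_c = (4c/γ) · sinβ cosφ / [1 − cos(β − φ)]
    = (4·43.1/18.0) · sin73.4°·cos17.9° / [1 − cos55.5°]
    = 9.578 · 0.9119 / 0.4336 = 20.14 m
FS = H_c / H = 20.14 / 18.5 = 1.089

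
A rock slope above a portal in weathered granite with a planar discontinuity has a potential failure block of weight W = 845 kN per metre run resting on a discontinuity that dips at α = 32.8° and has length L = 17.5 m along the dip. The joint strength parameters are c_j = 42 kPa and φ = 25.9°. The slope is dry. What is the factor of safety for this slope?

Resolving the block weight along and normal to the plane and applying the Mohr–Coulomb strength on the joint:
N' = W cosα = 845·cos32.8° = 710.3 kN/m
Driving force T = W sinα = 845·sin32.8° = 457.7 kN/m
Resisting force R = c_j·L + N'·tanφ = 42·17.5 + 710.3·tan25.9° = 735.0 + 344.9 = 1079.9 kN/m
FS = R / T = 1079.9 / 457.7 = 2.359

FS = 2.36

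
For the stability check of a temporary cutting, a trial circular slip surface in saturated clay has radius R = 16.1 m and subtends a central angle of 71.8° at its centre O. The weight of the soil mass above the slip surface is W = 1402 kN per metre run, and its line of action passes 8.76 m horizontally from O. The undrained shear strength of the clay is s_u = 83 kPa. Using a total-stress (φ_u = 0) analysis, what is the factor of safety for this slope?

Taking moments about the centre O, the resisting moment is provided by the undrained shear strength acting along the arc:
Arc length L_a = R·θ = 16.1·(71.8°·π/180) = 16.1·1.2531 = 20.18 m
M_R = s_u·L_a·R = 83·20.18·16.1 = 26960.7 kN·m/m
M_D = W·d = 1402·8.76 = 12281.5 kN·m/m
FS = M_R / M_D = 26960.7 / 12281.5 = 2.195

FS = 2.20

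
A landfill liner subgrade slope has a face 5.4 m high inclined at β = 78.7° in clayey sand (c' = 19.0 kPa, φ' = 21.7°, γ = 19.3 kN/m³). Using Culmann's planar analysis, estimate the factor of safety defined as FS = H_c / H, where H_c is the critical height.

H_c = (4c'/γ) · sinβ cosφ' / [1 − cos(β − φ')]
    = (4·19.0/19.3) · sin78.7°·cos21.7° / [1 − cos57.0°]
    = 3.938 · 0.9111 / 0.4554 = 7.88 m
FS = H_c / H = 7.88 / 5.4 = 1.459

FS = 1.46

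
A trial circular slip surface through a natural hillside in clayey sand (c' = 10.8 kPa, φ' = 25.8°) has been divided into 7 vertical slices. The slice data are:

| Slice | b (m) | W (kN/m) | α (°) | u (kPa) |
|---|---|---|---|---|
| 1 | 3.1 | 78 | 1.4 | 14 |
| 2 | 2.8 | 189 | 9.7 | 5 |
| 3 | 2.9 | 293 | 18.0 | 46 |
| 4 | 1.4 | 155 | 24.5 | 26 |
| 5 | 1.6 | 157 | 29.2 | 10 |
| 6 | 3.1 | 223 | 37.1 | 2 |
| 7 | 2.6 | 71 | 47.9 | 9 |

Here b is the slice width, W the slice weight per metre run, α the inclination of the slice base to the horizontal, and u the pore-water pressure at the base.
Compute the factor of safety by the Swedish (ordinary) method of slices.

Ordinary method of slices: FS = Σ[c'·Δl_i + (W_i cosα_i − u_i·Δl_i)·tanφ'] / Σ W_i sinα_i, with Δl_i = b_i / cosα_i.
Slice 1: Δl = 3.1/cos1.4° = 3.101 m; N'_1 = 78·cos1.4° − 14·3.101 = 34.6; c'Δl = 33.49; W sinα = 1.9
Slice 2: Δl = 2.8/cos9.7° = 2.841 m; N'_2 = 189·cos9.7° − 5·2.841 = 172.1; c'Δl = 30.68; W sinα = 31.8
Slice 3: Δl = 2.9/cos18.0° = 3.049 m; N'_3 = 293·cos18.0° − 46·3.049 = 138.4; c'Δl = 32.93; W sinα = 90.5
Slice 4: Δl = 1.4/cos24.5° = 1.539 m; N'_4 = 155·cos24.5° − 26·1.539 = 101.0; c'Δl = 16.62; W sinα = 64.3
Slice 5: Δl = 1.6/cos29.2° = 1.833 m; N'_5 = 157·cos29.2° − 10·1.833 = 118.7; c'Δl = 19.80; W sinα = 76.6
Slice 6: Δl = 3.1/cos37.1° = 3.887 m; N'_6 = 223·cos37.1° − 2·3.887 = 170.1; c'Δl = 41.98; W sinα = 134.5
Slice 7: Δl = 2.6/cos47.9° = 3.878 m; N'_7 = 71·cos47.9° − 9·3.878 = 12.7; c'Δl = 41.88; W sinα = 52.7
Σc'Δl = 217.4 kN/m; ΣN' = 747.6 kN/m; ΣW sinα = 452.4 kN/m
Resisting = 217.4 + 747.6·tan25.8° = 217.4 + 361.4 = 578.8 kN/m
FS = 578.8 / 452.4 = 1.279

FS = 1.28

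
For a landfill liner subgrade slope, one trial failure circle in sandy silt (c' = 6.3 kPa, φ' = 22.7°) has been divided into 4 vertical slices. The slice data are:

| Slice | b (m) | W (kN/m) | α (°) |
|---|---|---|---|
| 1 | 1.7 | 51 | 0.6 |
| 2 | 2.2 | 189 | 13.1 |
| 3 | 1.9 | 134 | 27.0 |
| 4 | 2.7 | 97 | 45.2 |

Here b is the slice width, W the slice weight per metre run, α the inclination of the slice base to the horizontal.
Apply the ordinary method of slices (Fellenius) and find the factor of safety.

FS = 1.38

Ordinary method of slices: FS = Σ[c'·Δl_i + (W_i cosα_i)·tanφ'] / Σ W_i sinα_i, with Δl_i = b_i / cosα_i.
Slice 1: Δl = 1.7/cos0.6° = 1.700 m; N'_1 = 51·cos0.6° = 51.0; c'Δl = 10.71; W sinα = 0.5
Slice 2: Δl = 2.2/cos13.1° = 2.259 m; N'_2 = 189·cos13.1° = 184.1; c'Δl = 14.23; W sinα = 42.8
Slice 3: Δl = 1.9/cos27.0° = 2.132 m; N'_3 = 134·cos27.0° = 119.4; c'Δl = 13.43; W sinα = 60.8
Slice 4: Δl = 2.7/cos45.2° = 3.832 m; N'_4 = 97·cos45.2° = 68.3; c'Δl = 24.14; W sinα = 68.8
Σc'Δl = 62.5 kN/m; ΣN' = 422.8 kN/m; ΣW sinα = 173.0 kN/m
Resisting = 62.5 + 422.8·tan22.7° = 62.5 + 176.9 = 239.4 kN/m
FS = 239.4 / 173.0 = 1.383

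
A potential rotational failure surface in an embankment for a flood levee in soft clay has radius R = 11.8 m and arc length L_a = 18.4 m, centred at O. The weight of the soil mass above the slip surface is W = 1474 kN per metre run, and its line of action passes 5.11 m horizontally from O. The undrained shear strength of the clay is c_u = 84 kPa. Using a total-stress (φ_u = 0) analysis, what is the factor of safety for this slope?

Taking moments about the centre O, the resisting moment is provided by the undrained shear strength acting along the arc:
M_R = c_u·L_a·R = 84·18.40·11.8 = 18238.1 kN·m/m
M_D = W·d = 1474·5.11 = 7532.1 kN·m/m
FS = M_R / M_D = 18238.1 / 7532.1 = 2.421

FS = 2.42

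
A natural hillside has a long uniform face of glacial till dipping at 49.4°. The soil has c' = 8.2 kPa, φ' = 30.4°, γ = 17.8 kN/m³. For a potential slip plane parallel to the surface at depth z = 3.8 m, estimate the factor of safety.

FS = 0.75

For an infinite slope with a slip plane parallel to the surface (no pore pressure): FS = [c' + γz cos²β tanφ'] / [γz sinβ cosβ].
γz = 17.8·3.8 = 67.64 kN/m²
Numerator = 8.2 + 67.64·cos²49.4°·tan30.4° = 8.2 + 67.64·0.4235·0.5867 = 25.007 kPa
Denominator = 67.64·sin49.4°·cos49.4° = 67.64·0.7593·0.6508 = 33.422 kPa
FS = 25.007 / 33.422 = 0.748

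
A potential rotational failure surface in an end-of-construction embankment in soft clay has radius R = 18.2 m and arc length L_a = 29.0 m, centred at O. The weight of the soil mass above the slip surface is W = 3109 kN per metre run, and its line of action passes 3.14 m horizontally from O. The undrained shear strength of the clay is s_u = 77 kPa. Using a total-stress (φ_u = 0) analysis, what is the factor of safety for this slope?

Taking moments about the centre O, the resisting moment is provided by the undrained shear strength acting along the arc:
M_R = s_u·L_a·R = 77·29.00·18.2 = 40640.6 kN·m/m
M_D = W·d = 3109·3.14 = 9762.3 kN·m/m
FS = M_R / M_D = 40640.6 / 9762.3 = 4.163

FS = 4.16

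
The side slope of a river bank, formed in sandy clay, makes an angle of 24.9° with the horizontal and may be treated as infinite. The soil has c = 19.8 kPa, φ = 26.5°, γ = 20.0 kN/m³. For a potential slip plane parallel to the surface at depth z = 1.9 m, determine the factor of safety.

For an infinite slope with a slip plane parallel to the surface (no pore pressure): FS = [c + γz cos²β tanφ] / [γz sinβ cosβ].
γz = 20.0·1.9 = 38.00 kN/m²
Numerator = 19.8 + 38.00·cos²24.9°·tan26.5° = 19.8 + 38.00·0.8227·0.4986 = 35.388 kPa
Denominator = 38.00·sin24.9°·cos24.9° = 38.00·0.4210·0.9070 = 14.512 kPa
FS = 35.388 / 14.512 = 2.438

FS = 2.44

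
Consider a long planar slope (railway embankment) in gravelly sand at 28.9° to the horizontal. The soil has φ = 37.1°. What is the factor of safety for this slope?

For a dry cohesionless infinite slope the factor of safety is FS = tanφ / tanβ.
FS = tan37.1° / tan28.9° = 0.7563 / 0.5520 = 1.370

FS = 1.37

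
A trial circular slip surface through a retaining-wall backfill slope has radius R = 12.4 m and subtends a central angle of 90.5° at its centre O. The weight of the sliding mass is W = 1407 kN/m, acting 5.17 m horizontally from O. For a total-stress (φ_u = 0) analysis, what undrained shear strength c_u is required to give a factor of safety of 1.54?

FS = c_u·L_a·R / (W·d), so c_u = FS·W·d / (L_a·R).
Arc length L_a = R·θ = 12.4·(90.5°·π/180) = 12.4·1.5795 = 19.59 m
c_u = 1.54·1407·5.17 / (19.59·12.4) = 11202.3 / 242.87 = 46.12 kPa

c_u = 46.1 kPa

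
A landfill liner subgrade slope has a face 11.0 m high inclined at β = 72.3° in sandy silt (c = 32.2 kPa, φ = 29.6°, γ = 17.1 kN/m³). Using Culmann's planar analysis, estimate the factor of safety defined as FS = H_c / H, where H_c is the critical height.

FS = 2.14

H_c = (4c/γ) · sinβ cosφ / [1 − cos(β − φ)]
    = (4·32.2/17.1) · sin72.3°·cos29.6° / [1 − cos42.7°]
    = 7.532 · 0.8283 / 0.2651 = 23.54 m
FS = H_c / H = 23.54 / 11.0 = 2.140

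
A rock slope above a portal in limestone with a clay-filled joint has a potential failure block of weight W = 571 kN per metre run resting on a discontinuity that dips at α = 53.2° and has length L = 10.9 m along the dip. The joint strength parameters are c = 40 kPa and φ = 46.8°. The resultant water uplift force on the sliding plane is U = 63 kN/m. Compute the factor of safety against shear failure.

FS = 1.60

Resolving the block weight along and normal to the plane and applying the Mohr–Coulomb strength on the joint:
N' = W cosα − U = 571·cos53.2° − 63 = 279.0 kN/m
Driving force T = W sinα = 571·sin53.2° = 457.2 kN/m
Resisting force R = c·L + N'·tanφ = 40·10.9 + 279.0·tan46.8° = 436.0 + 297.2 = 733.2 kN/m
FS = R / T = 733.2 / 457.2 = 1.604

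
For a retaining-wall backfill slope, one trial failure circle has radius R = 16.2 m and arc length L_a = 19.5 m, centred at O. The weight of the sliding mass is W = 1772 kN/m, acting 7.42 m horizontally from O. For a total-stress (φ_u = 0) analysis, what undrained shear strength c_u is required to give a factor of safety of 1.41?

c_u = 58.7 kPa

FS = c_u·L_a·R / (W·d), so c_u = FS·W·d / (L_a·R).
c_u = 1.41·1772·7.42 / (19.50·16.2) = 18539.0 / 315.90 = 58.69 kPa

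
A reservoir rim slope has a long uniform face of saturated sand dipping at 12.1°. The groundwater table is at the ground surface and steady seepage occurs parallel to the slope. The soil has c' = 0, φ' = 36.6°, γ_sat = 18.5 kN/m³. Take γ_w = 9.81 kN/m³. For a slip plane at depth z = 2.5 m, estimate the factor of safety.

FS = 1.63

With seepage parallel to the slope and the water table at the surface, the effective normal stress on the slip plane uses the buoyant unit weight γ' = γ_sat − γ_w while the driving shear stress uses γ_sat:
FS = [c' + γ' z cos²β tanφ'] / [γ_sat z sinβ cosβ]
(For c' = 0 this reduces to FS = (γ'/γ_sat)·tanφ'/tanβ.)
γ' = 18.5 − 9.81 = 8.69 kN/m³
Numerator = 0.0 + 8.69·2.5·cos²12.1°·tan36.6° = 0.0 + 8.69·2.5·0.9561·0.7427 = 15.425 kPa
Denominator = 18.5·2.5·sin12.1°·cos12.1° = 18.5·2.5·0.2096·0.9778 = 9.479 kPa
FS = 15.425 / 9.479 = 1.627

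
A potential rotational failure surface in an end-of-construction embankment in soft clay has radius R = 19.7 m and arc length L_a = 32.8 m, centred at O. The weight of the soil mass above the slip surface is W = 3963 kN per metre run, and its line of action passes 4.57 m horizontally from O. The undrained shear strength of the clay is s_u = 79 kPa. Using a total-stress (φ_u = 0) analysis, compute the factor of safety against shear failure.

FS = 2.82

Taking moments about the centre O, the resisting moment is provided by the undrained shear strength acting along the arc:
M_R = s_u·L_a·R = 79·32.80·19.7 = 51046.6 kN·m/m
M_D = W·d = 3963·4.57 = 18110.9 kN·m/m
FS = M_R / M_D = 51046.6 / 18110.9 = 2.819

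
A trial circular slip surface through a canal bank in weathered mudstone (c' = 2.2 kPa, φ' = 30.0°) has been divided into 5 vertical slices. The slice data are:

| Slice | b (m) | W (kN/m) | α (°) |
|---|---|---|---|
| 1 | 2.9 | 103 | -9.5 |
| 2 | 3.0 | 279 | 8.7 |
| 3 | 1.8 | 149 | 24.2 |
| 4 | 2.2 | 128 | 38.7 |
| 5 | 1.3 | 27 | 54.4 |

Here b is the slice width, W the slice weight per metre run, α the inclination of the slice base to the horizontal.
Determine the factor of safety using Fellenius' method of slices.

Ordinary method of slices: FS = Σ[c'·Δl_i + (W_i cosα_i)·tanφ'] / Σ W_i sinα_i, with Δl_i = b_i / cosα_i.
Slice 1: Δl = 2.9/cos(-9.5°) = 2.940 m; N'_1 = 103·cos(-9.5°) = 101.6; c'Δl = 6.47; W sinα = -17.0
Slice 2: Δl = 3.0/cos8.7° = 3.035 m; N'_2 = 279·cos8.7° = 275.8; c'Δl = 6.68; W sinα = 42.2
Slice 3: Δl = 1.8/cos24.2° = 1.973 m; N'_3 = 149·cos24.2° = 135.9; c'Δl = 4.34; W sinα = 61.1
Slice 4: Δl = 2.2/cos38.7° = 2.819 m; N'_4 = 128·cos38.7° = 99.9; c'Δl = 6.20; W sinα = 80.0
Slice 5: Δl = 1.3/cos54.4° = 2.233 m; N'_5 = 27·cos54.4° = 15.7; c'Δl = 4.91; W sinα = 22.0
Σc'Δl = 28.6 kN/m; ΣN' = 628.9 kN/m; ΣW sinα = 188.3 kN/m
Resisting = 28.6 + 628.9·tan30.0° = 28.6 + 363.1 = 391.7 kN/m
FS = 391.7 / 188.3 = 2.081

FS = 2.08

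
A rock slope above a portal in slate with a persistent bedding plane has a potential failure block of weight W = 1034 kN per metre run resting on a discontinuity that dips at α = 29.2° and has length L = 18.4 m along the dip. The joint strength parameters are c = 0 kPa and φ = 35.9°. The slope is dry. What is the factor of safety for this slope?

Resolving the block weight along and normal to the plane and applying the Mohr–Coulomb strength on the joint:
N' = W cosα = 1034·cos29.2° = 902.6 kN/m
Driving force T = W sinα = 1034·sin29.2° = 504.4 kN/m
Resisting force R = c·L + N'·tanφ = 0·18.4 + 902.6·tan35.9° = 0.0 + 653.4 = 653.4 kN/m
FS = R / T = 653.4 / 504.4 = 1.295

FS = 1.30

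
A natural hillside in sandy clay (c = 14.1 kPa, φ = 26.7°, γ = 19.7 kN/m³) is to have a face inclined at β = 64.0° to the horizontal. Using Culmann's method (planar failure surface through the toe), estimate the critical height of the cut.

H_c = 11.24 m

Culmann's analysis gives the critical failure plane at α_cr = (β + φ)/2 = (64.0 + 26.7)/2 = 45.4°, and the critical height
H_c = (4c/γ) · sinβ cosφ / [1 − cos(β − φ)]
    = (4·14.1/19.7) · sin64.0°·cos26.7° / [1 − cos(37.3°)]
    = 2.863 · 0.8988·0.8934 / [1 − 0.7955]
    = 2.863 · 0.8030 / 0.2045
    = 11.24 m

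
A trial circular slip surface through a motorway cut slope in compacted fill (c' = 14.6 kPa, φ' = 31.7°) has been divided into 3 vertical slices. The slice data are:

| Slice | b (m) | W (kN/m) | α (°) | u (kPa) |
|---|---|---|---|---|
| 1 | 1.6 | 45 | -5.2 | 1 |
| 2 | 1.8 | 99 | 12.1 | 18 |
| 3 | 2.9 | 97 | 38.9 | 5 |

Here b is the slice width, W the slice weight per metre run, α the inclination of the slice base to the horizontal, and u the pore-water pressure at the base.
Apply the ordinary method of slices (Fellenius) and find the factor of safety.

Ordinary method of slices: FS = Σ[c'·Δl_i + (W_i cosα_i − u_i·Δl_i)·tanφ'] / Σ W_i sinα_i, with Δl_i = b_i / cosα_i.
Slice 1: Δl = 1.6/cos(-5.2°) = 1.607 m; N'_1 = 45·cos(-5.2°) − 1·1.607 = 43.2; c'Δl = 23.46; W sinα = -4.1
Slice 2: Δl = 1.8/cos12.1° = 1.841 m; N'_2 = 99·cos12.1° − 18·1.841 = 63.7; c'Δl = 26.88; W sinα = 20.8
Slice 3: Δl = 2.9/cos38.9° = 3.726 m; N'_3 = 97·cos38.9° − 5·3.726 = 56.9; c'Δl = 54.40; W sinα = 60.9
Σc'Δl = 104.7 kN/m; ΣN' = 163.7 kN/m; ΣW sinα = 77.6 kN/m
Resisting = 104.7 + 163.7·tan31.7° = 104.7 + 101.1 = 205.9 kN/m
FS = 205.9 / 77.6 = 2.653

FS = 2.65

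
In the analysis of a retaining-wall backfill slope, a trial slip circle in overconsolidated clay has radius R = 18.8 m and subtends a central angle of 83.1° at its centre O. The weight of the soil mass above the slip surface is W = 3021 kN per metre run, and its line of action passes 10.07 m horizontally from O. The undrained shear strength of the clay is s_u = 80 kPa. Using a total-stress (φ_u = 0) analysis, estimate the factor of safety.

FS = 1.35

Taking moments about the centre O, the resisting moment is provided by the undrained shear strength acting along the arc:
Arc length L_a = R·θ = 18.8·(83.1°·π/180) = 18.8·1.4504 = 27.27 m
M_R = s_u·L_a·R = 80·27.27·18.8 = 41009.5 kN·m/m
M_D = W·d = 3021·10.07 = 30421.5 kN·m/m
FS = M_R / M_D = 41009.5 / 30421.5 = 1.348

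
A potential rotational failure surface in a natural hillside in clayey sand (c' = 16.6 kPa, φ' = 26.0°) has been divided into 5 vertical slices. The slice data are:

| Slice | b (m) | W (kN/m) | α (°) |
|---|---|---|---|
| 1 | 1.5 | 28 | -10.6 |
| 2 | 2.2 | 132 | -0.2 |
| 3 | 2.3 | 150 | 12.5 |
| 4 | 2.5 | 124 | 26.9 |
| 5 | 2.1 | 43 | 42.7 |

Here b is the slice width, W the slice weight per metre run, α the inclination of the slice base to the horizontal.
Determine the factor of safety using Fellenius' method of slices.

Ordinary method of slices: FS = Σ[c'·Δl_i + (W_i cosα_i)·tanφ'] / Σ W_i sinα_i, with Δl_i = b_i / cosα_i.
Slice 1: Δl = 1.5/cos(-10.6°) = 1.526 m; N'_1 = 28·cos(-10.6°) = 27.5; c'Δl = 25.33; W sinα = -5.2
Slice 2: Δl = 2.2/cos(-0.2°) = 2.200 m; N'_2 = 132·cos(-0.2°) = 132.0; c'Δl = 36.52; W sinα = -0.5
Slice 3: Δl = 2.3/cos12.5° = 2.356 m; N'_3 = 150·cos12.5° = 146.4; c'Δl = 39.11; W sinα = 32.5
Slice 4: Δl = 2.5/cos26.9° = 2.803 m; N'_4 = 124·cos26.9° = 110.6; c'Δl = 46.54; W sinα = 56.1
Slice 5: Δl = 2.1/cos42.7° = 2.857 m; N'_5 = 43·cos42.7° = 31.6; c'Δl = 47.43; W sinα = 29.2
Σc'Δl = 194.9 kN/m; ΣN' = 448.2 kN/m; ΣW sinα = 112.1 kN/m
Resisting = 194.9 + 448.2·tan26.0° = 194.9 + 218.6 = 413.5 kN/m
FS = 413.5 / 112.1 = 3.688

FS = 3.69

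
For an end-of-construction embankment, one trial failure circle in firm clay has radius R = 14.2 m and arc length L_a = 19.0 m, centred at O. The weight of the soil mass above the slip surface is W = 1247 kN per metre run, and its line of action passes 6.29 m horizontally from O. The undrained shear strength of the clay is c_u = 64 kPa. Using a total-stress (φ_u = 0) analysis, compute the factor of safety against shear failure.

Taking moments about the centre O, the resisting moment is provided by the undrained shear strength acting along the arc:
M_R = c_u·L_a·R = 64·19.00·14.2 = 17267.2 kN·m/m
M_D = W·d = 1247·6.29 = 7843.6 kN·m/m
FS = M_R / M_D = 17267.2 / 7843.6 = 2.201

FS = 2.20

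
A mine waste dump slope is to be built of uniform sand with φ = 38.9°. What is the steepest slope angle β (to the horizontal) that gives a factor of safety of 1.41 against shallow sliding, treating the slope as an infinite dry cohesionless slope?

For an infinite dry cohesionless slope FS = tanφ/tanβ, so tanβ = tanφ / FS.
tanβ = tan38.9° / 1.41 = 0.8069 / 1.41 = 0.5723
β = arctan(0.5723) = 29.78°

β = 29.8°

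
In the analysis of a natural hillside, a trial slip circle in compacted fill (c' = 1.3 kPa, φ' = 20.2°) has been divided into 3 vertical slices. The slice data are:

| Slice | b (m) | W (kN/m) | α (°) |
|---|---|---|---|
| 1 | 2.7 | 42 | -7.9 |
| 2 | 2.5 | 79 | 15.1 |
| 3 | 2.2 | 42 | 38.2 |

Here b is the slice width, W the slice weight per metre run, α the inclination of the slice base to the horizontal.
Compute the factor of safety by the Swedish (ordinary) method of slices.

FS = 1.62

Ordinary method of slices: FS = Σ[c'·Δl_i + (W_i cosα_i)·tanφ'] / Σ W_i sinα_i, with Δl_i = b_i / cosα_i.
Slice 1: Δl = 2.7/cos(-7.9°) = 2.726 m; N'_1 = 42·cos(-7.9°) = 41.6; c'Δl = 3.54; W sinα = -5.8
Slice 2: Δl = 2.5/cos15.1° = 2.589 m; N'_2 = 79·cos15.1° = 76.3; c'Δl = 3.37; W sinα = 20.6
Slice 3: Δl = 2.2/cos38.2° = 2.799 m; N'_3 = 42·cos38.2° = 33.0; c'Δl = 3.64; W sinα = 26.0
Σc'Δl = 10.5 kN/m; ΣN' = 150.9 kN/m; ΣW sinα = 40.8 kN/m
Resisting = 10.5 + 150.9·tan20.2° = 10.5 + 55.5 = 66.1 kN/m
FS = 66.1 / 40.8 = 1.620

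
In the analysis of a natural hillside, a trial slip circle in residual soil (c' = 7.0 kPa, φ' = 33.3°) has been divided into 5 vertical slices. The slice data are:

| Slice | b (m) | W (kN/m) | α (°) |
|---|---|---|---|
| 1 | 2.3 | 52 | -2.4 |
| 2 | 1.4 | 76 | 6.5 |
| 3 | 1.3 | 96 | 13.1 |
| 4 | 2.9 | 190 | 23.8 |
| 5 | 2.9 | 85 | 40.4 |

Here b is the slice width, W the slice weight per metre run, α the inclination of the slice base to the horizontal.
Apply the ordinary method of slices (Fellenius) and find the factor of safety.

FS = 2.41

Ordinary method of slices: FS = Σ[c'·Δl_i + (W_i cosα_i)·tanφ'] / Σ W_i sinα_i, with Δl_i = b_i / cosα_i.
Slice 1: Δl = 2.3/cos(-2.4°) = 2.302 m; N'_1 = 52·cos(-2.4°) = 52.0; c'Δl = 16.11; W sinα = -2.2
Slice 2: Δl = 1.4/cos6.5° = 1.409 m; N'_2 = 76·cos6.5° = 75.5; c'Δl = 9.86; W sinα = 8.6
Slice 3: Δl = 1.3/cos13.1° = 1.335 m; N'_3 = 96·cos13.1° = 93.5; c'Δl = 9.34; W sinα = 21.8
Slice 4: Δl = 2.9/cos23.8° = 3.170 m; N'_4 = 190·cos23.8° = 173.8; c'Δl = 22.19; W sinα = 76.7
Slice 5: Δl = 2.9/cos40.4° = 3.808 m; N'_5 = 85·cos40.4° = 64.7; c'Δl = 26.66; W sinα = 55.1
Σc'Δl = 84.2 kN/m; ΣN' = 459.5 kN/m; ΣW sinα = 159.9 kN/m
Resisting = 84.2 + 459.5·tan33.3° = 84.2 + 301.9 = 386.0 kN/m
FS = 386.0 / 159.9 = 2.413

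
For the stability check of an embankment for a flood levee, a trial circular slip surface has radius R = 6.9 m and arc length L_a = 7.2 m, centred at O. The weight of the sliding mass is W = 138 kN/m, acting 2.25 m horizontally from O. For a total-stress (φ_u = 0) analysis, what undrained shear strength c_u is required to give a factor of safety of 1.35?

FS = c_u·L_a·R / (W·d), so c_u = FS·W·d / (L_a·R).
c_u = 1.35·138·2.25 / (7.20·6.9) = 419.2 / 49.68 = 8.44 kPa

c_u = 8.4 kPa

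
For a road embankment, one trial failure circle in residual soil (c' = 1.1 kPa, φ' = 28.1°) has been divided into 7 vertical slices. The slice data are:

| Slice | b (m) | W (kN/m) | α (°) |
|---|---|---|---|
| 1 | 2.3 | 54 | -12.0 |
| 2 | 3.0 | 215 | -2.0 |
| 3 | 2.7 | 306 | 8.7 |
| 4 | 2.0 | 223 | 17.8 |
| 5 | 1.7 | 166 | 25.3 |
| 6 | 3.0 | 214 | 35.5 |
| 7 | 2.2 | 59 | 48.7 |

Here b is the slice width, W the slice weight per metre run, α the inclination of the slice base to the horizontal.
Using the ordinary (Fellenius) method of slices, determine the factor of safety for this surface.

FS = 1.89

Ordinary method of slices: FS = Σ[c'·Δl_i + (W_i cosα_i)·tanφ'] / Σ W_i sinα_i, with Δl_i = b_i / cosα_i.
Slice 1: Δl = 2.3/cos(-12.0°) = 2.351 m; N'_1 = 54·cos(-12.0°) = 52.8; c'Δl = 2.59; W sinα = -11.2
Slice 2: Δl = 3.0/cos(-2.0°) = 3.002 m; N'_2 = 215·cos(-2.0°) = 214.9; c'Δl = 3.30; W sinα = -7.5
Slice 3: Δl = 2.7/cos8.7° = 2.731 m; N'_3 = 306·cos8.7° = 302.5; c'Δl = 3.00; W sinα = 46.3
Slice 4: Δl = 2.0/cos17.8° = 2.101 m; N'_4 = 223·cos17.8° = 212.3; c'Δl = 2.31; W sinα = 68.2
Slice 5: Δl = 1.7/cos25.3° = 1.880 m; N'_5 = 166·cos25.3° = 150.1; c'Δl = 2.07; W sinα = 70.9
Slice 6: Δl = 3.0/cos35.5° = 3.685 m; N'_6 = 214·cos35.5° = 174.2; c'Δl = 4.05; W sinα = 124.3
Slice 7: Δl = 2.2/cos48.7° = 3.333 m; N'_7 = 59·cos48.7° = 38.9; c'Δl = 3.67; W sinα = 44.3
Σc'Δl = 21.0 kN/m; ΣN' = 1145.7 kN/m; ΣW sinα = 335.3 kN/m
Resisting = 21.0 + 1145.7·tan28.1° = 21.0 + 611.8 = 632.8 kN/m
FS = 632.8 / 335.3 = 1.887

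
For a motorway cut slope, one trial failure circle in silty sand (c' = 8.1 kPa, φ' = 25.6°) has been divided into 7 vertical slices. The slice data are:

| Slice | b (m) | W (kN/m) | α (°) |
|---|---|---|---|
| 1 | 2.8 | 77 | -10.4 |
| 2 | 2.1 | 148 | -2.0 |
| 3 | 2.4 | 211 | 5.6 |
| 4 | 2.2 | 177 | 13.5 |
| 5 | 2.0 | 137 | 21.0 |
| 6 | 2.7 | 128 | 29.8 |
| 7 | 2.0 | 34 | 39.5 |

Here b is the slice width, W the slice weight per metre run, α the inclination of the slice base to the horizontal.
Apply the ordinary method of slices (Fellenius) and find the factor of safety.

FS = 3.15

Ordinary method of slices: FS = Σ[c'·Δl_i + (W_i cosα_i)·tanφ'] / Σ W_i sinα_i, with Δl_i = b_i / cosα_i.
Slice 1: Δl = 2.8/cos(-10.4°) = 2.847 m; N'_1 = 77·cos(-10.4°) = 75.7; c'Δl = 23.06; W sinα = -13.9
Slice 2: Δl = 2.1/cos(-2.0°) = 2.101 m; N'_2 = 148·cos(-2.0°) = 147.9; c'Δl = 17.02; W sinα = -5.2
Slice 3: Δl = 2.4/cos5.6° = 2.412 m; N'_3 = 211·cos5.6° = 210.0; c'Δl = 19.53; W sinα = 20.6
Slice 4: Δl = 2.2/cos13.5° = 2.263 m; N'_4 = 177·cos13.5° = 172.1; c'Δl = 18.33; W sinα = 41.3
Slice 5: Δl = 2.0/cos21.0° = 2.142 m; N'_5 = 137·cos21.0° = 127.9; c'Δl = 17.35; W sinα = 49.1
Slice 6: Δl = 2.7/cos29.8° = 3.111 m; N'_6 = 128·cos29.8° = 111.1; c'Δl = 25.20; W sinα = 63.6
Slice 7: Δl = 2.0/cos39.5° = 2.592 m; N'_7 = 34·cos39.5° = 26.2; c'Δl = 20.99; W sinα = 21.6
Σc'Δl = 141.5 kN/m; ΣN' = 871.0 kN/m; ΣW sinα = 177.2 kN/m
Resisting = 141.5 + 871.0·tan25.6° = 141.5 + 417.3 = 558.8 kN/m
FS = 558.8 / 177.2 = 3.154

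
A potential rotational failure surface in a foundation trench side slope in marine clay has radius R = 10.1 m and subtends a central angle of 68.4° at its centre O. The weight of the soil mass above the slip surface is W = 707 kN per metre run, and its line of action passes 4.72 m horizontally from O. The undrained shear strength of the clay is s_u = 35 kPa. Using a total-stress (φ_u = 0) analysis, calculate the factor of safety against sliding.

FS = 1.28

Taking moments about the centre O, the resisting moment is provided by the undrained shear strength acting along the arc:
Arc length L_a = R·θ = 10.1·(68.4°·π/180) = 10.1·1.1938 = 12.06 m
M_R = s_u·L_a·R = 35·12.06·10.1 = 4262.3 kN·m/m
M_D = W·d = 707·4.72 = 3337.0 kN·m/m
FS = M_R / M_D = 4262.3 / 3337.0 = 1.277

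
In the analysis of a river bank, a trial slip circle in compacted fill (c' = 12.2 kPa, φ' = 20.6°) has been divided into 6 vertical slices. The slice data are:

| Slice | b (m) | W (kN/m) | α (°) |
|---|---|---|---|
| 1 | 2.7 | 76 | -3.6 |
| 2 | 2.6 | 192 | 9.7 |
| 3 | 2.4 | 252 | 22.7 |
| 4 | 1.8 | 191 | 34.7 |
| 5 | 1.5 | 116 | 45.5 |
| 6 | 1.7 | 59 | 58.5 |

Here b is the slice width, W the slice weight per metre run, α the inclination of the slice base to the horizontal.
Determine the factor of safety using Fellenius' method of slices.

Ordinary method of slices: FS = Σ[c'·Δl_i + (W_i cosα_i)·tanφ'] / Σ W_i sinα_i, with Δl_i = b_i / cosα_i.
Slice 1: Δl = 2.7/cos(-3.6°) = 2.705 m; N'_1 = 76·cos(-3.6°) = 75.9; c'Δl = 33.01; W sinα = -4.8
Slice 2: Δl = 2.6/cos9.7° = 2.638 m; N'_2 = 192·cos9.7° = 189.3; c'Δl = 32.18; W sinα = 32.3
Slice 3: Δl = 2.4/cos22.7° = 2.602 m; N'_3 = 252·cos22.7° = 232.5; c'Δl = 31.74; W sinα = 97.2
Slice 4: Δl = 1.8/cos34.7° = 2.189 m; N'_4 = 191·cos34.7° = 157.0; c'Δl = 26.71; W sinα = 108.7
Slice 5: Δl = 1.5/cos45.5° = 2.140 m; N'_5 = 116·cos45.5° = 81.3; c'Δl = 26.11; W sinα = 82.7
Slice 6: Δl = 1.7/cos58.5° = 3.254 m; N'_6 = 59·cos58.5° = 30.8; c'Δl = 39.69; W sinα = 50.3
Σc'Δl = 189.4 kN/m; ΣN' = 766.7 kN/m; ΣW sinα = 366.6 kN/m
Resisting = 189.4 + 766.7·tan20.6° = 189.4 + 288.2 = 477.6 kN/m
FS = 477.6 / 366.6 = 1.303

FS = 1.30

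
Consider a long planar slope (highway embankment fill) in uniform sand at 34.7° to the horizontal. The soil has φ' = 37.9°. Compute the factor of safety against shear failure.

FS = 1.12

For a dry cohesionless infinite slope the factor of safety is FS = tanφ' / tanβ.
FS = tan37.9° / tan34.7° = 0.7785 / 0.6924 = 1.124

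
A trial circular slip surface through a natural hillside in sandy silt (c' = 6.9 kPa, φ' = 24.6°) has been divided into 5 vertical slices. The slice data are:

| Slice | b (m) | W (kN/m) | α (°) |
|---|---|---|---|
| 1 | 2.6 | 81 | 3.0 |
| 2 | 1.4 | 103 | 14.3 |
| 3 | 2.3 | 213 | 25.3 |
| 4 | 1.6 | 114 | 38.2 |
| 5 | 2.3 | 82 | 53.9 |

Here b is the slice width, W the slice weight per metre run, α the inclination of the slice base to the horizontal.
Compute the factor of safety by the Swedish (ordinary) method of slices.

FS = 1.24

Ordinary method of slices: FS = Σ[c'·Δl_i + (W_i cosα_i)·tanφ'] / Σ W_i sinα_i, with Δl_i = b_i / cosα_i.
Slice 1: Δl = 2.6/cos3.0° = 2.604 m; N'_1 = 81·cos3.0° = 80.9; c'Δl = 17.96; W sinα = 4.2
Slice 2: Δl = 1.4/cos14.3° = 1.445 m; N'_2 = 103·cos14.3° = 99.8; c'Δl = 9.97; W sinα = 25.4
Slice 3: Δl = 2.3/cos25.3° = 2.544 m; N'_3 = 213·cos25.3° = 192.6; c'Δl = 17.55; W sinα = 91.0
Slice 4: Δl = 1.6/cos38.2° = 2.036 m; N'_4 = 114·cos38.2° = 89.6; c'Δl = 14.05; W sinα = 70.5
Slice 5: Δl = 2.3/cos53.9° = 3.904 m; N'_5 = 82·cos53.9° = 48.3; c'Δl = 26.93; W sinα = 66.3
Σc'Δl = 86.5 kN/m; ΣN' = 511.2 kN/m; ΣW sinα = 257.5 kN/m
Resisting = 86.5 + 511.2·tan24.6° = 86.5 + 234.0 = 320.5 kN/m
FS = 320.5 / 257.5 = 1.245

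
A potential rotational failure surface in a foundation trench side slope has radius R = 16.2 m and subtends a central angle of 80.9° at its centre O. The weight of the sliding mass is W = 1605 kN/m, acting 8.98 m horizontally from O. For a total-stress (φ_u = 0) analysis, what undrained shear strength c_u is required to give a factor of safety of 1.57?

FS = c_u·L_a·R / (W·d), so c_u = FS·W·d / (L_a·R).
Arc length L_a = R·θ = 16.2·(80.9°·π/180) = 16.2·1.4120 = 22.87 m
c_u = 1.57·1605·8.98 / (22.87·16.2) = 22628.3 / 370.56 = 61.07 kPa

c_u = 61.1 kPa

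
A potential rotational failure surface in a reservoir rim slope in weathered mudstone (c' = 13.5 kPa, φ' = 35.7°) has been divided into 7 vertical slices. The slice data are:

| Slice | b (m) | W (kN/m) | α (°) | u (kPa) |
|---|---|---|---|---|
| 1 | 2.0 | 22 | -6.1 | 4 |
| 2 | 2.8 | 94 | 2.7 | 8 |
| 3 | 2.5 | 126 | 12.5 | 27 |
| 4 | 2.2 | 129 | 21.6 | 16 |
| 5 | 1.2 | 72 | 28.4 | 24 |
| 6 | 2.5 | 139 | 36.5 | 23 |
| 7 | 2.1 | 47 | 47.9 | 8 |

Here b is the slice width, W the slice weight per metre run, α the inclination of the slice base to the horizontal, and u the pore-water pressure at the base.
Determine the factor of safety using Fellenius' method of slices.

FS = 1.96

Ordinary method of slices: FS = Σ[c'·Δl_i + (W_i cosα_i − u_i·Δl_i)·tanφ'] / Σ W_i sinα_i, with Δl_i = b_i / cosα_i.
Slice 1: Δl = 2.0/cos(-6.1°) = 2.011 m; N'_1 = 22·cos(-6.1°) − 4·2.011 = 13.8; c'Δl = 27.15; W sinα = -2.3
Slice 2: Δl = 2.8/cos2.7° = 2.803 m; N'_2 = 94·cos2.7° − 8·2.803 = 71.5; c'Δl = 37.84; W sinα = 4.4
Slice 3: Δl = 2.5/cos12.5° = 2.561 m; N'_3 = 126·cos12.5° − 27·2.561 = 53.9; c'Δl = 34.57; W sinα = 27.3
Slice 4: Δl = 2.2/cos21.6° = 2.366 m; N'_4 = 129·cos21.6° − 16·2.366 = 82.1; c'Δl = 31.94; W sinα = 47.5
Slice 5: Δl = 1.2/cos28.4° = 1.364 m; N'_5 = 72·cos28.4° − 24·1.364 = 30.6; c'Δl = 18.42; W sinα = 34.2
Slice 6: Δl = 2.5/cos36.5° = 3.110 m; N'_6 = 139·cos36.5° − 23·3.110 = 40.2; c'Δl = 41.99; W sinα = 82.7
Slice 7: Δl = 2.1/cos47.9° = 3.132 m; N'_7 = 47·cos47.9° − 8·3.132 = 6.5; c'Δl = 42.29; W sinα = 34.9
Σc'Δl = 234.2 kN/m; ΣN' = 298.5 kN/m; ΣW sinα = 228.6 kN/m
Resisting = 234.2 + 298.5·tan35.7° = 234.2 + 214.5 = 448.7 kN/m
FS = 448.7 / 228.6 = 1.962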